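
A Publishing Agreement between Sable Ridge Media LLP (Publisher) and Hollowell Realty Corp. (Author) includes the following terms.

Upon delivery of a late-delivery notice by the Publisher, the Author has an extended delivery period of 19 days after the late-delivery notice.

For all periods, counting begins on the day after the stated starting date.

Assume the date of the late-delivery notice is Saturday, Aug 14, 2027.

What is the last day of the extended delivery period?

Sep 2, 2027

The last day of the extended delivery period: Aug 14, 2027 + 19 days = Sep 2, 2027.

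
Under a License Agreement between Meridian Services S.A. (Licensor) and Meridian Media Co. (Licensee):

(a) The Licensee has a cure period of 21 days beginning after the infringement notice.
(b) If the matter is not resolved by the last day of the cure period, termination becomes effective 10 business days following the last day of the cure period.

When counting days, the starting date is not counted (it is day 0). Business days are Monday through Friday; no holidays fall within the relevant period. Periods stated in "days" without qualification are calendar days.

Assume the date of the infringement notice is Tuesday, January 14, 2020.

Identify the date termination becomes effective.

The last day of the cure period: January 14, 2020 + 21 days = February 4, 2020.
The date termination becomes effective: counting 10 business days from Tuesday, February 4, 2020 (Feb 5, Feb 6, Feb 7, Feb 10, Feb 11, Feb 12, Feb 13, Feb 14, Feb 17, Feb 18, skipping weekends) reaches Tuesday, February 18, 2020.

February 18, 2020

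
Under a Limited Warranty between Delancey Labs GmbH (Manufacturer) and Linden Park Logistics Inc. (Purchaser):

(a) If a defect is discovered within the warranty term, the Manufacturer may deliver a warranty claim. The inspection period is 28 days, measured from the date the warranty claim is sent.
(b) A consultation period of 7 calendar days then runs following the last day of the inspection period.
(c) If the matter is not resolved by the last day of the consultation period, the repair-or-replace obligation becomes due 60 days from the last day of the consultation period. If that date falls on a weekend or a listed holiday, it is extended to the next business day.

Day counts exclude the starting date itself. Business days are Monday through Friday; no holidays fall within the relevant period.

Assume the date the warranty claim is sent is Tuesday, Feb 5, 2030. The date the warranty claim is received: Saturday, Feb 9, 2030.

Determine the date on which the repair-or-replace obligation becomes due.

May 13, 2030

Adding 28 calendar days to Feb 5, 2030 gives Mar 5, 2030, which is the last day of the inspection period.
The last day of the consultation period: Mar 5, 2030 + 7 days = Mar 12, 2030.
The date on which the repair-or-replace obligation becomes due: Mar 12, 2030 + 60 days = May 11, 2030. That falls on a Saturday, so it rolls to the next business day, Monday, May 13, 2030.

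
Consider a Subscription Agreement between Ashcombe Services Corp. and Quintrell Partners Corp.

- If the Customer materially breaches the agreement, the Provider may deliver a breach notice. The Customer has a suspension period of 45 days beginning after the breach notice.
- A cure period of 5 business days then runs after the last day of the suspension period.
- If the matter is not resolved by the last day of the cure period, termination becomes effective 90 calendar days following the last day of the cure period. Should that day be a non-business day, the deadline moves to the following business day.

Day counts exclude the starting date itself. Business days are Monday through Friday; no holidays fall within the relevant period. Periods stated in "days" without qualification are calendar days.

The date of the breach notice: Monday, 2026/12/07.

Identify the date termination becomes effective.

2027/04/28

The last day of the suspension period: 45 calendar days after 2026/12/07 is 2027/01/21.
The last day of the cure period: counting 5 business days from Thursday, 2027/01/21 (Jan 22, Jan 25, Jan 26, Jan 27, Jan 28, skipping weekends) reaches Thursday, 2027/01/28.
Adding 90 calendar days to 2027/01/28 gives 2027/04/28, which is the date termination becomes effective. 2027/04/28 is a Wednesday, so no roll-forward applies.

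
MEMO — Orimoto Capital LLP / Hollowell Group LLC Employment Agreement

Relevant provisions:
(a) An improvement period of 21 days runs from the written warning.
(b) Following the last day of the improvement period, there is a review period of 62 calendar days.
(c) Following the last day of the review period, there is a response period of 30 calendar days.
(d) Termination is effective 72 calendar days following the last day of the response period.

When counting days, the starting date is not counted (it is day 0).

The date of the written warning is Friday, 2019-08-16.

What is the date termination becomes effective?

2020-02-17

Adding 21 calendar days to 2019-08-16 gives 2019-09-06, which is the last day of the improvement period.
The last day of the review period: 62 calendar days after 2019-09-06 is 2019-11-07.
Adding 30 calendar days to 2019-11-07 gives 2019-12-07, which is the last day of the response period.
Adding 72 calendar days to 2019-12-07 gives 2020-02-17, which is the date termination becomes effective.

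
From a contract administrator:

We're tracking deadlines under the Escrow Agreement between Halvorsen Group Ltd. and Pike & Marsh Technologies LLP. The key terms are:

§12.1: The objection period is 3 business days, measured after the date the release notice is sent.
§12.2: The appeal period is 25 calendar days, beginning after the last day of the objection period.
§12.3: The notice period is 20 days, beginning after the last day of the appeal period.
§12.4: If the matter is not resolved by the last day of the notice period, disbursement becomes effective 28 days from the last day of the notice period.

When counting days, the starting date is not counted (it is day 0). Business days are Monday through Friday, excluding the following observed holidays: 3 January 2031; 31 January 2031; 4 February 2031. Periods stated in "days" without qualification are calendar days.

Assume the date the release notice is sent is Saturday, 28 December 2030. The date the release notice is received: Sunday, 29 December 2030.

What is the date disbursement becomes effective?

The last day of the objection period: counting 3 business days from Saturday, 28 December 2030 (Dec 30, Dec 31, Jan 1, skipping weekends) reaches Wednesday, 1 January 2031.
Adding 25 calendar days to 1 January 2031 gives 26 January 2031, which is the last day of the appeal period.
Adding 20 calendar days to 26 January 2031 gives 15 February 2031, which is the last day of the notice period.
The date disbursement becomes effective: 28 calendar days after 15 February 2031 is 15 March 2031.

15 March 2031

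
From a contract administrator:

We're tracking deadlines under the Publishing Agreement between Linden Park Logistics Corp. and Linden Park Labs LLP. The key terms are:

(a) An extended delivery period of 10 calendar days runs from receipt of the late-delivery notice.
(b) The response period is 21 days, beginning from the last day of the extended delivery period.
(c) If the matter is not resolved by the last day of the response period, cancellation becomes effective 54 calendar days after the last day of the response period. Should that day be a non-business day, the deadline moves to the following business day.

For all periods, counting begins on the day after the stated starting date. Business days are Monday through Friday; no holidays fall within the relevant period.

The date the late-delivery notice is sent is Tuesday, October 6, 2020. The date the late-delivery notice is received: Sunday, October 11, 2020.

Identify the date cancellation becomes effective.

Adding 10 calendar days to October 11, 2020 gives October 21, 2020, which is the last day of the extended delivery period.
The last day of the response period: 21 calendar days after October 21, 2020 is November 11, 2020.
The date cancellation becomes effective: November 11, 2020 + 54 days = January 4, 2021. January 4, 2021 is a Monday, so no roll-forward applies.

January 4, 2021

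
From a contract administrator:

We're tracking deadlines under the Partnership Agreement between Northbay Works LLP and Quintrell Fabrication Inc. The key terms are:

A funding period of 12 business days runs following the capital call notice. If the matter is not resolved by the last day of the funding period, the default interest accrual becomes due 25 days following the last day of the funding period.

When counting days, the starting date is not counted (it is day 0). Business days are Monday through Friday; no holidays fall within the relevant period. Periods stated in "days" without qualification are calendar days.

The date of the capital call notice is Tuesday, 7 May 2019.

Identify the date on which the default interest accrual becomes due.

17 June 2019

The last day of the funding period: counting 12 business days from Tuesday, 7 May 2019 (May 8, May 9, May 10, May 13, …, May 21, May 22, May 23, skipping weekends) reaches Thursday, 23 May 2019.
Adding 25 calendar days to 23 May 2019 gives 17 June 2019, which is the date on which the default interest accrual becomes due.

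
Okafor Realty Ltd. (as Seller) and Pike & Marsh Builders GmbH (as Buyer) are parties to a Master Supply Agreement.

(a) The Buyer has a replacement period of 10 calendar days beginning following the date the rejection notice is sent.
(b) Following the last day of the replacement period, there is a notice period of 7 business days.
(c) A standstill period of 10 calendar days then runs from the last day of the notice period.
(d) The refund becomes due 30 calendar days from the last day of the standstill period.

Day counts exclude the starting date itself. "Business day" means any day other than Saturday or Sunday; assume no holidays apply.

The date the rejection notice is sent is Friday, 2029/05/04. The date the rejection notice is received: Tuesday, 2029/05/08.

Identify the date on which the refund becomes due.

2029/07/02

The last day of the replacement period: 10 calendar days after 2029/05/04 is 2029/05/14.
The last day of the notice period: counting 7 business days from Monday, 2029/05/14 (May 15, May 16, May 17, May 18, May 21, May 22, May 23, skipping weekends) reaches Wednesday, 2029/05/23.
The last day of the standstill period: 2029/05/23 + 10 days = 2029/06/02.
Adding 30 calendar days to 2029/06/02 gives 2029/07/02, which is the date on which the refund becomes due.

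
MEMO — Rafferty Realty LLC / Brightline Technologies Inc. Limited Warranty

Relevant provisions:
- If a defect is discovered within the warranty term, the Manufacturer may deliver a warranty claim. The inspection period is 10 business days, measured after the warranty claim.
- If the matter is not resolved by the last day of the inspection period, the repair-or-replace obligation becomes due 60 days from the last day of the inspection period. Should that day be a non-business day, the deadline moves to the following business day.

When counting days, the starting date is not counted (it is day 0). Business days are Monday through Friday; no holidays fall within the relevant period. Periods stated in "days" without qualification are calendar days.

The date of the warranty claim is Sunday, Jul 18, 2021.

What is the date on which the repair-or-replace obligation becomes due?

From Sunday, Jul 18, 2021, 10 business days (Jul 19, Jul 20, Jul 21, Jul 22, Jul 23, Jul 26, Jul 27, Jul 28, Jul 29, Jul 30, skipping weekends) brings us to Friday, Jul 30, 2021, which is the last day of the inspection period.
Adding 60 calendar days to Jul 30, 2021 gives Sep 28, 2021, which is the date on which the repair-or-replace obligation becomes due. Sep 28, 2021 is a Tuesday, so no roll-forward applies.

Sep 28, 2021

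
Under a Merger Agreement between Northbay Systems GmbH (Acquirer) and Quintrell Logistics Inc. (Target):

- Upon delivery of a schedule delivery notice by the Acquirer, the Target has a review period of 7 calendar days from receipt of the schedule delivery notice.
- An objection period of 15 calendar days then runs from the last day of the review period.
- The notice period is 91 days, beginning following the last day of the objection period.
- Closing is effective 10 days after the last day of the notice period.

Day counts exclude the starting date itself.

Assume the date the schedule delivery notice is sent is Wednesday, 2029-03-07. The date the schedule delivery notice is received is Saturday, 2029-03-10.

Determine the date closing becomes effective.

The last day of the review period: 2029-03-10 + 7 days = 2029-03-17.
The last day of the objection period: 2029-03-17 + 15 days = 2029-04-01.
The last day of the notice period: 2029-04-01 + 91 days = 2029-07-01.
The date closing becomes effective: 10 calendar days after 2029-07-01 is 2029-07-11.

2029-07-11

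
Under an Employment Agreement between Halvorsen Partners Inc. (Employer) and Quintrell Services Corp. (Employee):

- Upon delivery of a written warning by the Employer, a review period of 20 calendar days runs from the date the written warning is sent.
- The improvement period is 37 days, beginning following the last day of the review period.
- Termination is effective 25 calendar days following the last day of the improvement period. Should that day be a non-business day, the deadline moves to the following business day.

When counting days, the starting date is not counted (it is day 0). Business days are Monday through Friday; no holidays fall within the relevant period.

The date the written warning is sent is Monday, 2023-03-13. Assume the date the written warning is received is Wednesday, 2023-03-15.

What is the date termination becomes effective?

The last day of the review period: 20 calendar days after 2023-03-13 is 2023-04-02.
Adding 37 calendar days to 2023-04-02 gives 2023-05-09, which is the last day of the improvement period.
Adding 25 calendar days to 2023-05-09 gives 2023-06-03, which is the date termination becomes effective. That falls on a Saturday, so it rolls to the next business day, Monday, 2023-06-05.

2023-06-05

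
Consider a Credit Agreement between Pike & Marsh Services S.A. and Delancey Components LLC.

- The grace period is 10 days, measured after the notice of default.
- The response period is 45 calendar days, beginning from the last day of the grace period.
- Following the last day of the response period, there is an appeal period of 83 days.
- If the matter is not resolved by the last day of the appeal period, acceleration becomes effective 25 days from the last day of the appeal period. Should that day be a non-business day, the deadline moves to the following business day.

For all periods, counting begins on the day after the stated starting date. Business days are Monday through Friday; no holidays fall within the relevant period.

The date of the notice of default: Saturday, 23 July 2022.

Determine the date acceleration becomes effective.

The last day of the grace period: 23 July 2022 + 10 days = 2 August 2022.
The last day of the response period: 45 calendar days after 2 August 2022 is 16 September 2022.
Adding 83 calendar days to 16 September 2022 gives 8 December 2022, which is the last day of the appeal period.
The date acceleration becomes effective: 25 calendar days after 8 December 2022 is 2 January 2023. 2 January 2023 is a Monday, so no roll-forward applies.

2 January 2023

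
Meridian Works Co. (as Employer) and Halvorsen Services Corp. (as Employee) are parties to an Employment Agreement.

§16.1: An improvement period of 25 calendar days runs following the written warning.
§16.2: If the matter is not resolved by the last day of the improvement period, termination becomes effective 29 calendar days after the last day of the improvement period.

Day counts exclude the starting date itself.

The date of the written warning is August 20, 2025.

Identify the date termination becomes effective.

The last day of the improvement period: 25 calendar days after August 20, 2025 is September 14, 2025.
Adding 29 calendar days to September 14, 2025 gives October 13, 2025, which is the date termination becomes effective.

October 13, 2025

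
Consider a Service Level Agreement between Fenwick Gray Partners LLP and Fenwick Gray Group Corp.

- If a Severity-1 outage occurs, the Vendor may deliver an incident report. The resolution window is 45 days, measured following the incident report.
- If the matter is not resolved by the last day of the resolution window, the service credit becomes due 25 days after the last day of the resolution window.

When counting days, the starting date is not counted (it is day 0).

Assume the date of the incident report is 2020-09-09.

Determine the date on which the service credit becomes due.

The last day of the resolution window: 2020-09-09 + 45 days = 2020-10-24.
The date on which the service credit becomes due: 2020-10-24 + 25 days = 2020-11-18.

2020-11-18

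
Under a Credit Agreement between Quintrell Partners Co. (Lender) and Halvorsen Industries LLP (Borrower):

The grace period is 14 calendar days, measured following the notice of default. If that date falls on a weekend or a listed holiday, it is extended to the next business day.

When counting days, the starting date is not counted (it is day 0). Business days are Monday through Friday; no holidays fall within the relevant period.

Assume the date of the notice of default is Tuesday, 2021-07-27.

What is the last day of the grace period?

2021-08-10

The last day of the grace period: 14 calendar days after 2021-07-27 is 2021-08-10. 2021-08-10 is a Tuesday, so no roll-forward applies.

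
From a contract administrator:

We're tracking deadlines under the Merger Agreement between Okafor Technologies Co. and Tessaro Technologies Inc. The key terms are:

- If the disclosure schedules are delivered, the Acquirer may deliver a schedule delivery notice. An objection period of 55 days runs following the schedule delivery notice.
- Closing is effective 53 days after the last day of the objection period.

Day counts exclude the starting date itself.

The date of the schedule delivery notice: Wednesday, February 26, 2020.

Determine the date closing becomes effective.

Adding 55 calendar days to February 26, 2020 gives April 21, 2020, which is the last day of the objection period.
Adding 53 calendar days to April 21, 2020 gives June 13, 2020, which is the date closing becomes effective.

June 13, 2020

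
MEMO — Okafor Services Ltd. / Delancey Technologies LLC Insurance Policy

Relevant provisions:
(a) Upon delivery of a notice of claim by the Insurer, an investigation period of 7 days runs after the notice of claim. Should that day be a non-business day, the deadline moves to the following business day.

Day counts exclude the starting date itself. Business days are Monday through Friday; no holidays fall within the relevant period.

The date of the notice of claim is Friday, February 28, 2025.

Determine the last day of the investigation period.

The last day of the investigation period: February 28, 2025 + 7 days = March 7, 2025. March 7, 2025 is a Friday, so no roll-forward applies.

March 7, 2025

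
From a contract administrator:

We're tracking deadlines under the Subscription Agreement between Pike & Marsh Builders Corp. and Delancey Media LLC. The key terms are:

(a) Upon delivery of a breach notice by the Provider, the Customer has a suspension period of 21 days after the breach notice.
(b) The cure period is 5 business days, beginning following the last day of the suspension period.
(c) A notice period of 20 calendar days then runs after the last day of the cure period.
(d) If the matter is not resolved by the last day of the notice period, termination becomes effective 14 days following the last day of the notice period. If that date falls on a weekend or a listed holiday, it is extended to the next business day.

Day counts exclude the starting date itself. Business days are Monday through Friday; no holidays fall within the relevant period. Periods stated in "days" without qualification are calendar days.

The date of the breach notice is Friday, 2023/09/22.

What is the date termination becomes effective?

Adding 21 calendar days to 2023/09/22 gives 2023/10/13, which is the last day of the suspension period.
The last day of the cure period: counting 5 business days from Friday, 2023/10/13 (Oct 16, Oct 17, Oct 18, Oct 19, Oct 20, skipping weekends) reaches Friday, 2023/10/20.
The last day of the notice period: 2023/10/20 + 20 days = 2023/11/09.
The date termination becomes effective: 14 calendar days after 2023/11/09 is 2023/11/23. 2023/11/23 is a Thursday, so no roll-forward applies.

2023/11/23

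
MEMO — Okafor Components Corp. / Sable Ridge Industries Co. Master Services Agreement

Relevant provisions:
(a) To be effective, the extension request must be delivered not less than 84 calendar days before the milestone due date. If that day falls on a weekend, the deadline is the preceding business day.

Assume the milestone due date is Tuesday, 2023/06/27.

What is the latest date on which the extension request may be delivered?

2023/04/04

Counting back 84 calendar days from 2023/06/27 gives 2023/04/04. That is a Tuesday, so no adjustment is needed.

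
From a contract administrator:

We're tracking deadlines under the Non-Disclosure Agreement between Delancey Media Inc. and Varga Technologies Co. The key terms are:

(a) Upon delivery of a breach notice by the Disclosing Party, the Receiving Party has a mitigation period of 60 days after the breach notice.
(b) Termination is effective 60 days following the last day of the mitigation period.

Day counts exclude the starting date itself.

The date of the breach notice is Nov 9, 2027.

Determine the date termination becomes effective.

Adding 60 calendar days to Nov 9, 2027 gives Jan 8, 2028, which is the last day of the mitigation period.
The date termination becomes effective: Jan 8, 2028 + 60 days = Mar 8, 2028.

Mar 8, 2028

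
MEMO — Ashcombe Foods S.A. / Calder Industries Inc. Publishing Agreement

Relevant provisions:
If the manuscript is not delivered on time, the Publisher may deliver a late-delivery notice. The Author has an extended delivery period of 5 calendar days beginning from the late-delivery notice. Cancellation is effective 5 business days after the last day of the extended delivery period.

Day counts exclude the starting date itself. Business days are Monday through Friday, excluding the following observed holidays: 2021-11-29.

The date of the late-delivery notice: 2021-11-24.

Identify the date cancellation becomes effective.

The last day of the extended delivery period: 2021-11-24 + 5 days = 2021-11-29.
The date cancellation becomes effective: counting 5 business days from Monday, 2021-11-29 (Nov 30, Dec 1, Dec 2, Dec 3, Dec 6, skipping weekends) reaches Monday, 2021-12-06.

2021-12-06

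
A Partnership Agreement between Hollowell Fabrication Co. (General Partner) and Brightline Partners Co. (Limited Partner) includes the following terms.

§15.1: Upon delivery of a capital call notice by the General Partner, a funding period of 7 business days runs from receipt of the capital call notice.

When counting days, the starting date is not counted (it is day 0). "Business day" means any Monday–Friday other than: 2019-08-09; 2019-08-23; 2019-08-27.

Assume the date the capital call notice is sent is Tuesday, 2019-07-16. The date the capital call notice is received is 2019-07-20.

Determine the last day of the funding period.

The last day of the funding period: 7 business days after Saturday, 2019-07-20, skipping weekends — Jul 22, Jul 23, Jul 24, Jul 25, Jul 26, Jul 29, Jul 30 — lands on Tuesday, 2019-07-30.

2019-07-30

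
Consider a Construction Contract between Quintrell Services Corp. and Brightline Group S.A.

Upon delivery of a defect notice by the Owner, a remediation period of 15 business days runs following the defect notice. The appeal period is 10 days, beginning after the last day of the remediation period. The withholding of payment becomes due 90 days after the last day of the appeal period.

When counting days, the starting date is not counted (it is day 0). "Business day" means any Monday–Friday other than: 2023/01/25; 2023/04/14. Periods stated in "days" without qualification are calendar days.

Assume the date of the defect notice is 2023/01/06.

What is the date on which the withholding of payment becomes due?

From Friday, 2023/01/06, 15 business days (Jan 9, Jan 10, Jan 11, Jan 12, …, Jan 26, Jan 27, Jan 30, skipping weekends and the listed holiday on Jan 25) brings us to Monday, 2023/01/30, which is the last day of the remediation period.
The last day of the appeal period: 2023/01/30 + 10 days = 2023/02/09.
The date on which the withholding of payment becomes due: 90 calendar days after 2023/02/09 is 2023/05/10.

2023/05/10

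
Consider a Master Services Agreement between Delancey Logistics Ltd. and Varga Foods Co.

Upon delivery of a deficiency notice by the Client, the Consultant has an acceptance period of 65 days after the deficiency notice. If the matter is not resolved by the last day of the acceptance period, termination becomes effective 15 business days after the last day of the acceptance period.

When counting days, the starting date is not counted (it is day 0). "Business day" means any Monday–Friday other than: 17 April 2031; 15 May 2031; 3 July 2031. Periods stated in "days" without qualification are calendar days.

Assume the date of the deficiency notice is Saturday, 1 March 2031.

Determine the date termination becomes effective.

Adding 65 calendar days to 1 March 2031 gives 5 May 2031, which is the last day of the acceptance period.
The date termination becomes effective: 15 business days after Monday, 5 May 2031, skipping weekends and the listed holiday on May 15 — May 6, May 7, May 8, May 9, …, May 23, May 26, May 27 — lands on Tuesday, 27 May 2031.

27 May 2031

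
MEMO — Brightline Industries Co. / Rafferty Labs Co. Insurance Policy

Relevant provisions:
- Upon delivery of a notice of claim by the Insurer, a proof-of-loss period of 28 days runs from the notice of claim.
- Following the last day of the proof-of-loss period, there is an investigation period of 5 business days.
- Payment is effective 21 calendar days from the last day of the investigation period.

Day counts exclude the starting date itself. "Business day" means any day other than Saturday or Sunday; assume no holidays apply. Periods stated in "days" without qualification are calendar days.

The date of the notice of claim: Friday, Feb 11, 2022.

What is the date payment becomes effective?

Adding 28 calendar days to Feb 11, 2022 gives Mar 11, 2022, which is the last day of the proof-of-loss period.
From Friday, Mar 11, 2022, 5 business days (Mar 14, Mar 15, Mar 16, Mar 17, Mar 18, skipping weekends) brings us to Friday, Mar 18, 2022, which is the last day of the investigation period.
The date payment becomes effective: Mar 18, 2022 + 21 days = Apr 8, 2022.

Apr 8, 2022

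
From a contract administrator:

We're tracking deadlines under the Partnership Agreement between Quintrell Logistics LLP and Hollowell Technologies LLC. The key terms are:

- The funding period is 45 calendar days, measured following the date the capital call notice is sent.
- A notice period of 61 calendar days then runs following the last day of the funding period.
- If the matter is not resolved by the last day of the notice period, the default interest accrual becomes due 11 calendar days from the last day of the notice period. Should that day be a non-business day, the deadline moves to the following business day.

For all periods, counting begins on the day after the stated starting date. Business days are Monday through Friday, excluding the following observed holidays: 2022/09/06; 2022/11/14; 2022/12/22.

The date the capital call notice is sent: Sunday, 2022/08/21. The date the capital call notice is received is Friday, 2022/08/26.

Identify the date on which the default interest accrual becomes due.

Adding 45 calendar days to 2022/08/21 gives 2022/10/05, which is the last day of the funding period.
The last day of the notice period: 2022/10/05 + 61 days = 2022/12/05.
The date on which the default interest accrual becomes due: 2022/12/05 + 11 days = 2022/12/16. 2022/12/16 is a Friday and is not a listed holiday, so no roll-forward applies.

2022/12/16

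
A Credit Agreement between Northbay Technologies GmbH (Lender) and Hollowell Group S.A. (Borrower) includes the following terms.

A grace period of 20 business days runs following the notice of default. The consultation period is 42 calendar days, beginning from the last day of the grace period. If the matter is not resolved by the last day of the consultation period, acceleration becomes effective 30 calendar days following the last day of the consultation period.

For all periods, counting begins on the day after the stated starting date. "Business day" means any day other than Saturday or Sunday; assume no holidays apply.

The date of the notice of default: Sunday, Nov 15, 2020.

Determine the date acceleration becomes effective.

Feb 21, 2021

From Sunday, Nov 15, 2020, 20 business days (Nov 16, Nov 17, Nov 18, Nov 19, …, Dec 9, Dec 10, Dec 11, skipping weekends) brings us to Friday, Dec 11, 2020, which is the last day of the grace period.
The last day of the consultation period: Dec 11, 2020 + 42 days = Jan 22, 2021.
Adding 30 calendar days to Jan 22, 2021 gives Feb 21, 2021, which is the date acceleration becomes effective.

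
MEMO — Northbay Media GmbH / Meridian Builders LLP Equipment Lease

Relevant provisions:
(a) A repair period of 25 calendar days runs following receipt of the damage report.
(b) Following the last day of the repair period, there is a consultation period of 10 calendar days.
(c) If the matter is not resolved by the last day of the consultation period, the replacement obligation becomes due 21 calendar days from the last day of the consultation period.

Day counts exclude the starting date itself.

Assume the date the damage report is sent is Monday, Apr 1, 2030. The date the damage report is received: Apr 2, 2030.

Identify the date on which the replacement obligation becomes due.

May 28, 2030

The last day of the repair period: 25 calendar days after Apr 2, 2030 is Apr 27, 2030.
The last day of the consultation period: 10 calendar days after Apr 27, 2030 is May 7, 2030.
The date on which the replacement obligation becomes due: May 7, 2030 + 21 days = May 28, 2030.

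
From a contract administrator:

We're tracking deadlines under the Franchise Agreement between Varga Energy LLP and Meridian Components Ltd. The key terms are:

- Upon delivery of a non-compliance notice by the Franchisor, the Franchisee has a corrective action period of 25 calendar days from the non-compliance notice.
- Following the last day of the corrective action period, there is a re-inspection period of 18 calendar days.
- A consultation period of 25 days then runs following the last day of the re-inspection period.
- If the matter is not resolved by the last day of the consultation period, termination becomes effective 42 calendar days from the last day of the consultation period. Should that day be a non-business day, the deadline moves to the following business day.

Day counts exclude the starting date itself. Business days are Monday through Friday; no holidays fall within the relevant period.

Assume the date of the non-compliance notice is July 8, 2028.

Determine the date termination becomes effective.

The last day of the corrective action period: July 8, 2028 + 25 days = August 2, 2028.
Adding 18 calendar days to August 2, 2028 gives August 20, 2028, which is the last day of the re-inspection period.
The last day of the consultation period: 25 calendar days after August 20, 2028 is September 14, 2028.
The date termination becomes effective: September 14, 2028 + 42 days = October 26, 2028. October 26, 2028 is a Thursday, so no roll-forward applies.

October 26, 2028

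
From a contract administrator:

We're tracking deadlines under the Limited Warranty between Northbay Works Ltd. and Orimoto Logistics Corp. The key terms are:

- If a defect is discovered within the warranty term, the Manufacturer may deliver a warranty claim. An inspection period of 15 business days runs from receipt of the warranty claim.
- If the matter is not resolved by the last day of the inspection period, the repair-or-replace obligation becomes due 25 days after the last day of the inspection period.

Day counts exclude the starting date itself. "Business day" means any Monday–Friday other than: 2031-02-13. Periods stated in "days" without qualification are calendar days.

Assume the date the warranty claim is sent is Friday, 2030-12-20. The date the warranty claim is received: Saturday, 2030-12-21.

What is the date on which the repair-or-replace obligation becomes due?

2031-02-04

The last day of the inspection period: 15 business days after Saturday, 2030-12-21, skipping weekends — Dec 23, Dec 24, Dec 25, Dec 26, …, Jan 8, Jan 9, Jan 10 — lands on Friday, 2031-01-10.
Adding 25 calendar days to 2031-01-10 gives 2031-02-04, which is the date on which the repair-or-replace obligation becomes due.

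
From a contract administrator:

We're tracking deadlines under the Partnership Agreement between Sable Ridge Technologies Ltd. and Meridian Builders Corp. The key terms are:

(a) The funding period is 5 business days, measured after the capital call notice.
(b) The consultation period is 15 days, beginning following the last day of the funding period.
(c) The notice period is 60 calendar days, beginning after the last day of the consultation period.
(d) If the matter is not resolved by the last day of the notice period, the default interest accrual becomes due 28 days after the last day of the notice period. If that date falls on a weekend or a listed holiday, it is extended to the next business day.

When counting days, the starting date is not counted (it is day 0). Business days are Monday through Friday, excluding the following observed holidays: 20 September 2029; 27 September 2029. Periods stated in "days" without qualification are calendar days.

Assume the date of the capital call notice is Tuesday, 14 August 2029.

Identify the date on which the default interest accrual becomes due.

3 December 2029

The last day of the funding period: 5 business days after Tuesday, 14 August 2029, skipping weekends — Aug 15, Aug 16, Aug 17, Aug 20, Aug 21 — lands on Tuesday, 21 August 2029.
Adding 15 calendar days to 21 August 2029 gives 5 September 2029, which is the last day of the consultation period.
Adding 60 calendar days to 5 September 2029 gives 4 November 2029, which is the last day of the notice period.
The date on which the default interest accrual becomes due: 4 November 2029 + 28 days = 2 December 2029. That falls on a Sunday, so it rolls to the next business day, Monday, 3 December 2029.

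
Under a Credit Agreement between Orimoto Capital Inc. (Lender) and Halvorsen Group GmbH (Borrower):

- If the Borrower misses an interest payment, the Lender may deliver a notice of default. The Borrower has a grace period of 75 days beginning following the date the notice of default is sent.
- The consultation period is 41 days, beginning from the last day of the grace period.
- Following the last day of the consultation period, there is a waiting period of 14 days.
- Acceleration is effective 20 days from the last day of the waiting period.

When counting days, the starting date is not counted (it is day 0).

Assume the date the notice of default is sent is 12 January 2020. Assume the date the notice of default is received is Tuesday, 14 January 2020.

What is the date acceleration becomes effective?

10 June 2020

Adding 75 calendar days to 12 January 2020 gives 27 March 2020, which is the last day of the grace period.
The last day of the consultation period: 41 calendar days after 27 March 2020 is 7 May 2020.
Adding 14 calendar days to 7 May 2020 gives 21 May 2020, which is the last day of the waiting period.
Adding 20 calendar days to 21 May 2020 gives 10 June 2020, which is the date acceleration becomes effective.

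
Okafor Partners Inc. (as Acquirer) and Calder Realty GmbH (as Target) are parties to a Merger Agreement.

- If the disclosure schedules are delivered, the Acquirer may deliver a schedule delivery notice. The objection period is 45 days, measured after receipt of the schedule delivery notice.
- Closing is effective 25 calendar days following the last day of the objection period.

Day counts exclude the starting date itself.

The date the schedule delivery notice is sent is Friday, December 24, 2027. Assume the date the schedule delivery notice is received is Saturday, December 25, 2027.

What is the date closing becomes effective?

March 4, 2028

The last day of the objection period: December 25, 2027 + 45 days = February 8, 2028.
The date closing becomes effective: February 8, 2028 + 25 days = March 4, 2028.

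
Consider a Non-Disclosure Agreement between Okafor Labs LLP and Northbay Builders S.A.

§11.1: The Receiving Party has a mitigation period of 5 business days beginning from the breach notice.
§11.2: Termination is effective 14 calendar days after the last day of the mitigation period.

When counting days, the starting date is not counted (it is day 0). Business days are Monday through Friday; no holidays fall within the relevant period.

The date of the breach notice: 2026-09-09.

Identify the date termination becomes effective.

The last day of the mitigation period: 5 business days after Wednesday, 2026-09-09, skipping weekends — Sep 10, Sep 11, Sep 14, Sep 15, Sep 16 — lands on Wednesday, 2026-09-16.
The date termination becomes effective: 2026-09-16 + 14 days = 2026-09-30.

2026-09-30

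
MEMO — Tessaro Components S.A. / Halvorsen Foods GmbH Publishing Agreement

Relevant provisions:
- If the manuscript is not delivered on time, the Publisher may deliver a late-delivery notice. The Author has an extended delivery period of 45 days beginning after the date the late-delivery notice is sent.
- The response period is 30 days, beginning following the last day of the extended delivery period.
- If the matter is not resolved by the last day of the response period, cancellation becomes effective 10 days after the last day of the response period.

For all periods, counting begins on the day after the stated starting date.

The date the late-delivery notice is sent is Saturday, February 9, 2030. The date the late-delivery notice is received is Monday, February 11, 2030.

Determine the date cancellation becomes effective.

Adding 45 calendar days to February 9, 2030 gives March 26, 2030, which is the last day of the extended delivery period.
Adding 30 calendar days to March 26, 2030 gives April 25, 2030, which is the last day of the response period.
The date cancellation becomes effective: 10 calendar days after April 25, 2030 is May 5, 2030.

May 5, 2030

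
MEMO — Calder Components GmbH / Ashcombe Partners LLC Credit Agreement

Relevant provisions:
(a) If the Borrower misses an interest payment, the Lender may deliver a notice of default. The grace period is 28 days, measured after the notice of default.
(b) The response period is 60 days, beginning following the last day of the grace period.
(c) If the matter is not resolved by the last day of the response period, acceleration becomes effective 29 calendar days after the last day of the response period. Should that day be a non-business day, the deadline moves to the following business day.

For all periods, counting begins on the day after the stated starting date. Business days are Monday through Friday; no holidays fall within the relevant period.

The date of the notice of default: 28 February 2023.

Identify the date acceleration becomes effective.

The last day of the grace period: 28 calendar days after 28 February 2023 is 28 March 2023.
The last day of the response period: 28 March 2023 + 60 days = 27 May 2023.
The date acceleration becomes effective: 27 May 2023 + 29 days = 25 June 2023. That falls on a Sunday, so it rolls to the next business day, Monday, 26 June 2023.

26 June 2023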